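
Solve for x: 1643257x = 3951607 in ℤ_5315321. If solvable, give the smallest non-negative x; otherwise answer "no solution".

First find gcd(1643257, 5315321):
5315321 = 3·1643257 + 385550
1643257 = 4·385550 + 101057
385550 = 3·101057 + 82379
101057 = 1·82379 + 18678
82379 = 4·18678 + 7667
18678 = 2·7667 + 3344
7667 = 2·3344 + 979
3344 = 3·979 + 407
979 = 2·407 + 165
407 = 2·165 + 77
165 = 2·77 + 11
77 = 7·11 + 0
gcd = 11 and 11 | 3951607, so solutions exist. Divide through by 11: 149387x ≡ 359237 (mod 483211).
Now find 149387⁻¹ mod 483211:
483211 = 3·149387 + 35050
149387 = 4·35050 + 9187
35050 = 3·9187 + 7489
9187 = 1·7489 + 1698
7489 = 4·1698 + 697
1698 = 2·697 + 304
697 = 2·304 + 89
304 = 3·89 + 37
89 = 2·37 + 15
37 = 2·15 + 7
15 = 2·7 + 1
7 = 7·1 + 0
Back-substitute:
1 = 15 − 2·7
1 = −2·37 + 5·15
1 = 5·89 − 12·37
1 = −12·304 + 41·89
1 = 41·697 − 94·304
1 = −94·1698 + 229·697
1 = 229·7489 − 1010·1698
1 = −1010·9187 + 1239·7489
1 = 1239·35050 − 4727·9187
1 = −4727·149387 + 20147·35050
1 = 20147·483211 − 65168·149387
So 149387·(-65168) ≡ 1 (mod 483211), i.e. 149387⁻¹ ≡ 418043.
Then x ≡ 418043·359237 ≡ 332923 (mod 483211); the smallest non-negative solution is x = 332923.

332923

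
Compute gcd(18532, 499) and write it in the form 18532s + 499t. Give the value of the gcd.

1

Repeated division:
18532 = 37·499 + 69
499 = 7·69 + 16
69 = 4·16 + 5
16 = 3·5 + 1
5 = 5·1 + 0
gcd(18532, 499) = 1.
Back-substituting:
1 = 16 − 3·5
1 = −3·69 + 13·16
1 = 13·499 − 94·69
1 = −94·18532 + 3491·499
So 1 = (-94)·18532 + (3491)·499.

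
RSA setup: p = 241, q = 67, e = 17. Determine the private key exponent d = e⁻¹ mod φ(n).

φ(n) = (p−1)(q−1) = 240·66 = 15840.
Need d with 17·d ≡ 1 (mod 15840). Apply the extended Euclidean algorithm:
15840 = 931·17 + 13
17 = 1·13 + 4
13 = 3·4 + 1
4 = 4·1 + 0
Back-substitute:
1 = 13 − 3·4
1 = −3·17 + 4·13
1 = 4·15840 − 3727·17
So 17·(-3727) ≡ 1 (mod 15840), hence d ≡ -3727 ≡ 12113 (mod 15840).

12113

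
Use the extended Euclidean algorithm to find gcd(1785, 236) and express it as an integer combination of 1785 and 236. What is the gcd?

Euclidean algorithm:
1785 = 7*236 + 133
236 = 1*133 + 103
133 = 1*103 + 30
103 = 3*30 + 13
30 = 2*13 + 4
13 = 3*4 + 1
4 = 4*1 + 0
gcd(1785, 236) = 1.
Express as a combination:
1 = 13 − 3·4
1 = −3·30 + 7·13
1 = 7·103 − 24·30
1 = −24·133 + 31·103
1 = 31·236 − 55·133
1 = −55·1785 + 416·236
So 1 = (-55)·1785 + (416)·236.

1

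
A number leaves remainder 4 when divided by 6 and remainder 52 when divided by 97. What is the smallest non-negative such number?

52

Write x = 4 + 6·k. Then 6·k ≡ 52 − 4 ≡ 48 (mod 97).
Need 6⁻¹ mod 97. Extended Euclid on (97, 6):
97 = 16×6 + 1
6 = 6×1 + 0
Back-substitute:
1 = 97 − 16·6
6⁻¹ ≡ 81 (mod 97), so k ≡ 81·48 ≡ 8 (mod 97).
x = 4 + 6·8 = 52.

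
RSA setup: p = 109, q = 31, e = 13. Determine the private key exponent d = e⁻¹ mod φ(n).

997

φ(n) = (p−1)(q−1) = 108·30 = 3240.
Need d with 13·d ≡ 1 (mod 3240). Apply the extended Euclidean algorithm:
3240 = 249×13 + 3
13 = 4×3 + 1
3 = 3×1 + 0
Back-substitute:
1 = 13 − 4·3
1 = −4·3240 + 997·13
So 13·997 ≡ 1 (mod 3240), hence d = 997.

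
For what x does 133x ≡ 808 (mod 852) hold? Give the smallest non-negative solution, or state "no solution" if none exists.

352

First find gcd(133, 852):
852 = 6×133 + 54
133 = 2×54 + 25
54 = 2×25 + 4
25 = 6×4 + 1
4 = 4×1 + 0
gcd = 1, so a unique solution mod 852 exists.
Back-substitute for the Bézout coefficients:
1 = 25 − 6·4
1 = −6·54 + 13·25
1 = 13·133 − 32·54
1 = −32·852 + 205·133
So 133·(205) ≡ 1 (mod 852), giving 133⁻¹ ≡ 205.
x ≡ 133⁻¹·808 ≡ 205·808 ≡ 352 (mod 852).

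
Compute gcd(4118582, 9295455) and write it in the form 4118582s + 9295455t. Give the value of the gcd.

Euclidean algorithm:
9295455 = 2·4118582 + 1058291
4118582 = 3·1058291 + 943709
1058291 = 1·943709 + 114582
943709 = 8·114582 + 27053
114582 = 4·27053 + 6370
27053 = 4·6370 + 1573
6370 = 4·1573 + 78
1573 = 20·78 + 13
78 = 6·13 + 0
gcd(4118582, 9295455) = 13.
Express as a combination:
13 = 1573 − 20·78
13 = −20·6370 + 81·1573
13 = 81·27053 − 344·6370
13 = −344·114582 + 1457·27053
13 = 1457·943709 − 12000·114582
13 = −12000·1058291 + 13457·943709
13 = 13457·4118582 − 52371·1058291
13 = −52371·9295455 + 118199·4118582
So 13 = (-52371)·9295455 + (118199)·4118582.

13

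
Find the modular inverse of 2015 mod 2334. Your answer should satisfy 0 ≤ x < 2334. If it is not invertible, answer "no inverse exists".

1895

Extended Euclidean algorithm:
2334 = 1·2015 + 319
2015 = 6·319 + 101
319 = 3·101 + 16
101 = 6·16 + 5
16 = 3·5 + 1
5 = 5·1 + 0
The gcd is 1. Working backward:
1 = 16 − 3·5
1 = −3·101 + 19·16
1 = 19·319 − 60·101
1 = −60·2015 + 379·319
1 = 379·2334 − 439·2015
Hence 2015⁻¹ ≡ -439 ≡ 1895 (mod 2334).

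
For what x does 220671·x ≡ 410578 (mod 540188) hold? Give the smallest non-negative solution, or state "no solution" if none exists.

gcd(220671, 540188):
540188 = 2*220671 + 98846
220671 = 2*98846 + 22979
98846 = 4*22979 + 6930
22979 = 3*6930 + 2189
6930 = 3*2189 + 363
2189 = 6*363 + 11
363 = 33*11 + 0
gcd = 11, but 11 ∤ 410578, so the congruence has no solution.

no solution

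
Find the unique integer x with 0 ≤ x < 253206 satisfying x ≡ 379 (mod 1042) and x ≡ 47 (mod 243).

Write x = 379 + 1042·k. Then 1042·k ≡ 47 − 379 ≡ 154 (mod 243).
Need 1042⁻¹ mod 243. Extended Euclid on (243, 70):
243 = 3×70 + 33
70 = 2×33 + 4
33 = 8×4 + 1
4 = 4×1 + 0
Back-substitute:
1 = 33 − 8·4
1 = −8·70 + 17·33
1 = 17·243 − 59·70
1042⁻¹ ≡ 184 (mod 243), so k ≡ 184·154 ≡ 148 (mod 243).
x = 379 + 1042·148 = 154595.

154595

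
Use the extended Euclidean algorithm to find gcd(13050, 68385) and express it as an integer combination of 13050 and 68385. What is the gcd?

Euclidean algorithm:
68385 = 5*13050 + 3135
13050 = 4*3135 + 510
3135 = 6*510 + 75
510 = 6*75 + 60
75 = 1*60 + 15
60 = 4*15 + 0
gcd(13050, 68385) = 15.
Express as a combination:
15 = 75 − 60
15 = −510 + 7·75
15 = 7·3135 − 43·510
15 = −43·13050 + 179·3135
15 = 179·68385 − 938·13050
So 15 = (179)·68385 + (-938)·13050.

15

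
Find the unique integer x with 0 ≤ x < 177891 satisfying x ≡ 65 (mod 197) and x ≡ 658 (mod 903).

156877

Write x = 65 + 197·k. Then 197·k ≡ 658 − 65 ≡ 593 (mod 903).
Need 197⁻¹ mod 903. Extended Euclid on (903, 197):
903 = 4×197 + 115
197 = 1×115 + 82
115 = 1×82 + 33
82 = 2×33 + 16
33 = 2×16 + 1
16 = 16×1 + 0
Back-substitute:
1 = 33 − 2·16
1 = −2·82 + 5·33
1 = 5·115 − 7·82
1 = −7·197 + 12·115
1 = 12·903 − 55·197
197⁻¹ ≡ 848 (mod 903), so k ≡ 848·593 ≡ 796 (mod 903).
x = 65 + 197·796 = 156877.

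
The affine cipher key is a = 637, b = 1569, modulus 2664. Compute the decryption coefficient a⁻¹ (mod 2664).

1309

gcd(2664, 637) by repeated division:
2664 = 4×637 + 116
637 = 5×116 + 57
116 = 2×57 + 2
57 = 28×2 + 1
2 = 2×1 + 0
Since gcd(637, 2664) = 1, back-substitute to write 1 as a combination:
1 = 57 − 28·2
1 = −28·116 + 57·57
1 = 57·637 − 313·116
1 = −313·2664 + 1309·637
So 637·1309 ≡ 1 (mod 2664).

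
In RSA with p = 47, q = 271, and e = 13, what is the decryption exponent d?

φ(n) = (p−1)(q−1) = 46·270 = 12420.
Need d with 13·d ≡ 1 (mod 12420). Apply the extended Euclidean algorithm:
12420 = 955·13 + 5
13 = 2·5 + 3
5 = 1·3 + 2
3 = 1·2 + 1
2 = 2·1 + 0
Back-substitute:
1 = 3 − 2
1 = −5 + 2·3
1 = 2·13 − 5·5
1 = −5·12420 + 4777·13
So 13·4777 ≡ 1 (mod 12420), hence d = 4777.

4777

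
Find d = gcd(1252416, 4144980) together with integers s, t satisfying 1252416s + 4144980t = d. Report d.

12

Euclidean algorithm:
4144980 = 3*1252416 + 387732
1252416 = 3*387732 + 89220
387732 = 4*89220 + 30852
89220 = 2*30852 + 27516
30852 = 1*27516 + 3336
27516 = 8*3336 + 828
3336 = 4*828 + 24
828 = 34*24 + 12
24 = 2*12 + 0
gcd(1252416, 4144980) = 12.
Working backward:
12 = 828 − 34·24
12 = −34·3336 + 137·828
12 = 137·27516 − 1130·3336
12 = −1130·30852 + 1267·27516
12 = 1267·89220 − 3664·30852
12 = −3664·387732 + 15923·89220
12 = 15923·1252416 − 51433·387732
12 = −51433·4144980 + 170222·1252416
So 12 = (-51433)·4144980 + (170222)·1252416.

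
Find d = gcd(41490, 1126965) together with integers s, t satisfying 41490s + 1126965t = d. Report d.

Repeated division:
1126965 = 27·41490 + 6735
41490 = 6·6735 + 1080
6735 = 6·1080 + 255
1080 = 4·255 + 60
255 = 4·60 + 15
60 = 4·15 + 0
gcd(41490, 1126965) = 15.
Working backward:
15 = 255 − 4·60
15 = −4·1080 + 17·255
15 = 17·6735 − 106·1080
15 = −106·41490 + 653·6735
15 = 653·1126965 − 17737·41490
So 15 = (653)·1126965 + (-17737)·41490.

15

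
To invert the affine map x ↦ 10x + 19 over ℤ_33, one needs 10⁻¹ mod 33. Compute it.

Apply the Euclidean algorithm to 33 and 10:
33 = 3*10 + 3
10 = 3*3 + 1
3 = 3*1 + 0
Since gcd(10, 33) = 1, back-substitute to write 1 as a combination:
1 = 10 − 3·3
1 = −3·33 + 10·10
So 10·10 ≡ 1 (mod 33).

10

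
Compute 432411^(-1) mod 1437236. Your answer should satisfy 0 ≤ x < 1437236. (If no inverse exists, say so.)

71039

Apply the Euclidean algorithm to 1437236 and 432411:
1437236 = 3*432411 + 140003
432411 = 3*140003 + 12402
140003 = 11*12402 + 3581
12402 = 3*3581 + 1659
3581 = 2*1659 + 263
1659 = 6*263 + 81
263 = 3*81 + 20
81 = 4*20 + 1
20 = 20*1 + 0
Since gcd(432411, 1437236) = 1, back-substitute to write 1 as a combination:
1 = 81 − 4·20
1 = −4·263 + 13·81
1 = 13·1659 − 82·263
1 = −82·3581 + 177·1659
1 = 177·12402 − 613·3581
1 = −613·140003 + 6920·12402
1 = 6920·432411 − 21373·140003
1 = −21373·1437236 + 71039·432411
So 432411·71039 ≡ 1 (mod 1437236).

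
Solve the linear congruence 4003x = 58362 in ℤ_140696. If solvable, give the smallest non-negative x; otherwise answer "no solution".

First find gcd(4003, 140696):
140696 = 35*4003 + 591
4003 = 6*591 + 457
591 = 1*457 + 134
457 = 3*134 + 55
134 = 2*55 + 24
55 = 2*24 + 7
24 = 3*7 + 3
7 = 2*3 + 1
3 = 3*1 + 0
gcd = 1, so a unique solution mod 140696 exists.
Back-substitute for the Bézout coefficients:
1 = 7 − 2·3
1 = −2·24 + 7·7
1 = 7·55 − 16·24
1 = −16·134 + 39·55
1 = 39·457 − 133·134
1 = −133·591 + 172·457
1 = 172·4003 − 1165·591
1 = −1165·140696 + 40947·4003
So 4003·(40947) ≡ 1 (mod 140696), giving 4003⁻¹ ≡ 40947.
x ≡ 4003⁻¹·58362 ≡ 40947·58362 ≡ 27254 (mod 140696).

27254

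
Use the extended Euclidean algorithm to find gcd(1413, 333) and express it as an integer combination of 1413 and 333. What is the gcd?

Repeated division:
1413 = 4·333 + 81
333 = 4·81 + 9
81 = 9·9 + 0
gcd(1413, 333) = 9.
Back-substituting:
9 = 333 − 4·81
9 = −4·1413 + 17·333
So 9 = (-4)·1413 + (17)·333.

9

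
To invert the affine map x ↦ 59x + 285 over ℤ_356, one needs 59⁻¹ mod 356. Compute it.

Extended Euclidean algorithm:
356 = 6*59 + 2
59 = 29*2 + 1
2 = 2*1 + 0
gcd = 1, so the inverse exists. Back-substitute:
1 = 59 − 29·2
1 = −29·356 + 175·59
So 59·175 ≡ 1 (mod 356).

175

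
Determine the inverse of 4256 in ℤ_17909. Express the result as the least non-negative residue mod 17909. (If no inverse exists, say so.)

Extended Euclidean algorithm:
17909 = 4×4256 + 885
4256 = 4×885 + 716
885 = 1×716 + 169
716 = 4×169 + 40
169 = 4×40 + 9
40 = 4×9 + 4
9 = 2×4 + 1
4 = 4×1 + 0
Since gcd(4256, 17909) = 1, back-substitute to write 1 as a combination:
1 = 9 − 2·4
1 = −2·40 + 9·9
1 = 9·169 − 38·40
1 = −38·716 + 161·169
1 = 161·885 − 199·716
1 = −199·4256 + 957·885
1 = 957·17909 − 4027·4256
Hence 4256⁻¹ ≡ -4027 ≡ 13882 (mod 17909).

13882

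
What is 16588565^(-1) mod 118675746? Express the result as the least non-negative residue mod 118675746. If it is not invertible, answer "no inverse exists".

Compute gcd(16588565, 118675746):
118675746 = 7*16588565 + 2555791
16588565 = 6*2555791 + 1253819
2555791 = 2*1253819 + 48153
1253819 = 26*48153 + 1841
48153 = 26*1841 + 287
1841 = 6*287 + 119
287 = 2*119 + 49
119 = 2*49 + 21
49 = 2*21 + 7
21 = 3*7 + 0
Since gcd = 7 > 1, 16588565 is not a unit mod 118675746.

no inverse exists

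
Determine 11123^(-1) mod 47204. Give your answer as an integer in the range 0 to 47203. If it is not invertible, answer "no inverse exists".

Apply the Euclidean algorithm to 47204 and 11123:
47204 = 4*11123 + 2712
11123 = 4*2712 + 275
2712 = 9*275 + 237
275 = 1*237 + 38
237 = 6*38 + 9
38 = 4*9 + 2
9 = 4*2 + 1
2 = 2*1 + 0
Since gcd(11123, 47204) = 1, back-substitute to write 1 as a combination:
1 = 9 − 4·2
1 = −4·38 + 17·9
1 = 17·237 − 106·38
1 = −106·275 + 123·237
1 = 123·2712 − 1213·275
1 = −1213·11123 + 4975·2712
1 = 4975·47204 − 21113·11123
Hence 11123⁻¹ ≡ -21113 ≡ 26091 (mod 47204).

26091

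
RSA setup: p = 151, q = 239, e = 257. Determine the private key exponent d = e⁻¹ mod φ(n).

26393

φ(n) = (p−1)(q−1) = 150·238 = 35700.
Need d with 257·d ≡ 1 (mod 35700). Apply the extended Euclidean algorithm:
35700 = 138*257 + 234
257 = 1*234 + 23
234 = 10*23 + 4
23 = 5*4 + 3
4 = 1*3 + 1
3 = 3*1 + 0
Back-substitute:
1 = 4 − 3
1 = −23 + 6·4
1 = 6·234 − 61·23
1 = −61·257 + 67·234
1 = 67·35700 − 9307·257
So 257·(-9307) ≡ 1 (mod 35700), hence d ≡ -9307 ≡ 26393 (mod 35700).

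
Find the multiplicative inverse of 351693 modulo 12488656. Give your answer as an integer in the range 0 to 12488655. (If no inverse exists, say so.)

gcd(12488656, 351693) by repeated division:
12488656 = 35×351693 + 179401
351693 = 1×179401 + 172292
179401 = 1×172292 + 7109
172292 = 24×7109 + 1676
7109 = 4×1676 + 405
1676 = 4×405 + 56
405 = 7×56 + 13
56 = 4×13 + 4
13 = 3×4 + 1
4 = 4×1 + 0
Since gcd(351693, 12488656) = 1, back-substitute to write 1 as a combination:
1 = 13 − 3·4
1 = −3·56 + 13·13
1 = 13·405 − 94·56
1 = −94·1676 + 389·405
1 = 389·7109 − 1650·1676
1 = −1650·172292 + 39989·7109
1 = 39989·179401 − 41639·172292
1 = −41639·351693 + 81628·179401
1 = 81628·12488656 − 2898619·351693
Hence 351693⁻¹ ≡ -2898619 ≡ 9590037 (mod 12488656).

9590037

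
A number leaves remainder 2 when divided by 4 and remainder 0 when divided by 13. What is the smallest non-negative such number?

Write x = 2 + 4·k. Then 4·k ≡ 0 − 2 ≡ 11 (mod 13).
Need 4⁻¹ mod 13. Extended Euclid on (13, 4):
13 = 3×4 + 1
4 = 4×1 + 0
Back-substitute:
1 = 13 − 3·4
4⁻¹ ≡ 10 (mod 13), so k ≡ 10·11 ≡ 6 (mod 13).
x = 2 + 4·6 = 26.

26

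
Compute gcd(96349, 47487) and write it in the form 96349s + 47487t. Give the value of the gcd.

11

Repeated division:
96349 = 2·47487 + 1375
47487 = 34·1375 + 737
1375 = 1·737 + 638
737 = 1·638 + 99
638 = 6·99 + 44
99 = 2·44 + 11
44 = 4·11 + 0
gcd(96349, 47487) = 11.
Express as a combination:
11 = 99 − 2·44
11 = −2·638 + 13·99
11 = 13·737 − 15·638
11 = −15·1375 + 28·737
11 = 28·47487 − 967·1375
11 = −967·96349 + 1962·47487
So 11 = (-967)·96349 + (1962)·47487.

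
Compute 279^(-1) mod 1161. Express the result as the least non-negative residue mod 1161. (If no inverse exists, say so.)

no inverse exists

Euclidean algorithm on 1161, 279:
1161 = 4*279 + 45
279 = 6*45 + 9
45 = 5*9 + 0
gcd(279, 1161) = 9 ≠ 1, so 279 has no multiplicative inverse modulo 1161.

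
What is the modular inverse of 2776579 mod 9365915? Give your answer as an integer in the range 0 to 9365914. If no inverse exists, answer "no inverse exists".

Compute gcd(2776579, 9365915):
9365915 = 3×2776579 + 1036178
2776579 = 2×1036178 + 704223
1036178 = 1×704223 + 331955
704223 = 2×331955 + 40313
331955 = 8×40313 + 9451
40313 = 4×9451 + 2509
9451 = 3×2509 + 1924
2509 = 1×1924 + 585
1924 = 3×585 + 169
585 = 3×169 + 78
169 = 2×78 + 13
78 = 6×13 + 0
gcd(2776579, 9365915) = 13 ≠ 1, so 2776579 has no multiplicative inverse modulo 9365915.

no inverse exists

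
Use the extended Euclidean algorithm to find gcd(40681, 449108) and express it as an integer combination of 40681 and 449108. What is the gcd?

1

Euclidean algorithm:
449108 = 11·40681 + 1617
40681 = 25·1617 + 256
1617 = 6·256 + 81
256 = 3·81 + 13
81 = 6·13 + 3
13 = 4·3 + 1
3 = 3·1 + 0
gcd(40681, 449108) = 1.
Working backward:
1 = 13 − 4·3
1 = −4·81 + 25·13
1 = 25·256 − 79·81
1 = −79·1617 + 499·256
1 = 499·40681 − 12554·1617
1 = −12554·449108 + 138593·40681
So 1 = (-12554)·449108 + (138593)·40681.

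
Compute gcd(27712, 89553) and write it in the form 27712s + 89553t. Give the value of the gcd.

1

Euclidean algorithm:
89553 = 3×27712 + 6417
27712 = 4×6417 + 2044
6417 = 3×2044 + 285
2044 = 7×285 + 49
285 = 5×49 + 40
49 = 1×40 + 9
40 = 4×9 + 4
9 = 2×4 + 1
4 = 4×1 + 0
gcd(27712, 89553) = 1.
Working backward:
1 = 9 − 2·4
1 = −2·40 + 9·9
1 = 9·49 − 11·40
1 = −11·285 + 64·49
1 = 64·2044 − 459·285
1 = −459·6417 + 1441·2044
1 = 1441·27712 − 6223·6417
1 = −6223·89553 + 20110·27712
So 1 = (-6223)·89553 + (20110)·27712.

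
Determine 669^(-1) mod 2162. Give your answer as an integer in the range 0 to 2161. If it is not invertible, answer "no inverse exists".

Apply the Euclidean algorithm to 2162 and 669:
2162 = 3×669 + 155
669 = 4×155 + 49
155 = 3×49 + 8
49 = 6×8 + 1
8 = 8×1 + 0
The gcd is 1. Working backward:
1 = 49 − 6·8
1 = −6·155 + 19·49
1 = 19·669 − 82·155
1 = −82·2162 + 265·669
So 669·265 ≡ 1 (mod 2162).

265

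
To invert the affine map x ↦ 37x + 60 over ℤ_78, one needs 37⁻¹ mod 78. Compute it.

Extended Euclidean algorithm:
78 = 2·37 + 4
37 = 9·4 + 1
4 = 4·1 + 0
gcd = 1, so the inverse exists. Back-substitute:
1 = 37 − 9·4
1 = −9·78 + 19·37
So 37·19 ≡ 1 (mod 78).

19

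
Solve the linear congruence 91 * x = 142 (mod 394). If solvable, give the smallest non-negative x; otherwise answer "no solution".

First find gcd(91, 394):
394 = 4×91 + 30
91 = 3×30 + 1
30 = 30×1 + 0
gcd = 1, so a unique solution mod 394 exists.
Back-substitute for the Bézout coefficients:
1 = 91 − 3·30
1 = −3·394 + 13·91
So 91·(13) ≡ 1 (mod 394), giving 91⁻¹ ≡ 13.
x ≡ 91⁻¹·142 ≡ 13·142 ≡ 270 (mod 394).

270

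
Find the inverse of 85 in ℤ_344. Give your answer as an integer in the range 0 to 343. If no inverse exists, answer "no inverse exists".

85

Extended Euclidean algorithm:
344 = 4*85 + 4
85 = 21*4 + 1
4 = 4*1 + 0
Since gcd(85, 344) = 1, back-substitute to write 1 as a combination:
1 = 85 − 21·4
1 = −21·344 + 85·85
So 85·85 ≡ 1 (mod 344).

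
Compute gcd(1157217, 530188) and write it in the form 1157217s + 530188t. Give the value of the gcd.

1

Repeated division:
1157217 = 2*530188 + 96841
530188 = 5*96841 + 45983
96841 = 2*45983 + 4875
45983 = 9*4875 + 2108
4875 = 2*2108 + 659
2108 = 3*659 + 131
659 = 5*131 + 4
131 = 32*4 + 3
4 = 1*3 + 1
3 = 3*1 + 0
gcd(1157217, 530188) = 1.
Working backward:
1 = 4 − 3
1 = −131 + 33·4
1 = 33·659 − 166·131
1 = −166·2108 + 531·659
1 = 531·4875 − 1228·2108
1 = −1228·45983 + 11583·4875
1 = 11583·96841 − 24394·45983
1 = −24394·530188 + 133553·96841
1 = 133553·1157217 − 291500·530188
So 1 = (133553)·1157217 + (-291500)·530188.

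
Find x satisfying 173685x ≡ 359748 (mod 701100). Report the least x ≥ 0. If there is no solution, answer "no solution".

no solution

gcd(173685, 701100):
701100 = 4·173685 + 6360
173685 = 27·6360 + 1965
6360 = 3·1965 + 465
1965 = 4·465 + 105
465 = 4·105 + 45
105 = 2·45 + 15
45 = 3·15 + 0
gcd = 15, but 15 ∤ 359748, so the congruence has no solution.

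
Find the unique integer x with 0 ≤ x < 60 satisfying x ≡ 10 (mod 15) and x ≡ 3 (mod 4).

Write x = 10 + 15·k. Then 15·k ≡ 3 − 10 ≡ 1 (mod 4).
Need 15⁻¹ mod 4. Extended Euclid on (4, 3):
4 = 1·3 + 1
3 = 3·1 + 0
Back-substitute:
1 = 4 − 3
15⁻¹ ≡ 3 (mod 4), so k ≡ 3·1 ≡ 3 (mod 4).
x = 10 + 15·3 = 55.

55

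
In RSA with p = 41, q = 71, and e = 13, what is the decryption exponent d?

φ(n) = (p−1)(q−1) = 40·70 = 2800.
Need d with 13·d ≡ 1 (mod 2800). Apply the extended Euclidean algorithm:
2800 = 215×13 + 5
13 = 2×5 + 3
5 = 1×3 + 2
3 = 1×2 + 1
2 = 2×1 + 0
Back-substitute:
1 = 3 − 2
1 = −5 + 2·3
1 = 2·13 − 5·5
1 = −5·2800 + 1077·13
So 13·1077 ≡ 1 (mod 2800), hence d = 1077.

1077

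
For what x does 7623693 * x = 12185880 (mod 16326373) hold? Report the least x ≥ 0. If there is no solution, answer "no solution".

First find gcd(7623693, 16326373):
16326373 = 2*7623693 + 1078987
7623693 = 7*1078987 + 70784
1078987 = 15*70784 + 17227
70784 = 4*17227 + 1876
17227 = 9*1876 + 343
1876 = 5*343 + 161
343 = 2*161 + 21
161 = 7*21 + 14
21 = 1*14 + 7
14 = 2*7 + 0
gcd = 7 and 7 | 12185880, so solutions exist. Divide through by 7: 1089099x ≡ 1740840 (mod 2332339).
Now find 1089099⁻¹ mod 2332339:
2332339 = 2×1089099 + 154141
1089099 = 7×154141 + 10112
154141 = 15×10112 + 2461
10112 = 4×2461 + 268
2461 = 9×268 + 49
268 = 5×49 + 23
49 = 2×23 + 3
23 = 7×3 + 2
3 = 1×2 + 1
2 = 2×1 + 0
Back-substitute:
1 = 3 − 2
1 = −23 + 8·3
1 = 8·49 − 17·23
1 = −17·268 + 93·49
1 = 93·2461 − 854·268
1 = −854·10112 + 3509·2461
1 = 3509·154141 − 53489·10112
1 = −53489·1089099 + 377932·154141
1 = 377932·2332339 − 809353·1089099
So 1089099·(-809353) ≡ 1 (mod 2332339), i.e. 1089099⁻¹ ≡ 1522986.
Then x ≡ 1522986·1740840 ≡ 251685 (mod 2332339); the smallest non-negative solution is x = 251685.

251685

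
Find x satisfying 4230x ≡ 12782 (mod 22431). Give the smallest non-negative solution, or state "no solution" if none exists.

gcd(4230, 22431):
22431 = 5*4230 + 1281
4230 = 3*1281 + 387
1281 = 3*387 + 120
387 = 3*120 + 27
120 = 4*27 + 12
27 = 2*12 + 3
12 = 4*3 + 0
gcd = 3, but 3 ∤ 12782, so the congruence has no solution.

no solution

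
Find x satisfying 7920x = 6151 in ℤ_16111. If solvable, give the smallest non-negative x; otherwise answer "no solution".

14401

First find gcd(7920, 16111):
16111 = 2×7920 + 271
7920 = 29×271 + 61
271 = 4×61 + 27
61 = 2×27 + 7
27 = 3×7 + 6
7 = 1×6 + 1
6 = 6×1 + 0
gcd = 1, so a unique solution mod 16111 exists.
Back-substitute for the Bézout coefficients:
1 = 7 − 6
1 = −27 + 4·7
1 = 4·61 − 9·27
1 = −9·271 + 40·61
1 = 40·7920 − 1169·271
1 = −1169·16111 + 2378·7920
So 7920·(2378) ≡ 1 (mod 16111), giving 7920⁻¹ ≡ 2378.
x ≡ 7920⁻¹·6151 ≡ 2378·6151 ≡ 14401 (mod 16111).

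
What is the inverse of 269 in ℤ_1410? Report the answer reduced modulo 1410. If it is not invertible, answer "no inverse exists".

629

Apply the Euclidean algorithm to 1410 and 269:
1410 = 5·269 + 65
269 = 4·65 + 9
65 = 7·9 + 2
9 = 4·2 + 1
2 = 2·1 + 0
Since gcd(269, 1410) = 1, back-substitute to write 1 as a combination:
1 = 9 − 4·2
1 = −4·65 + 29·9
1 = 29·269 − 120·65
1 = −120·1410 + 629·269
So 269·629 ≡ 1 (mod 1410).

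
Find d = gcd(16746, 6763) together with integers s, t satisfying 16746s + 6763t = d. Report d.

Repeated division:
16746 = 2*6763 + 3220
6763 = 2*3220 + 323
3220 = 9*323 + 313
323 = 1*313 + 10
313 = 31*10 + 3
10 = 3*3 + 1
3 = 3*1 + 0
gcd(16746, 6763) = 1.
Back-substituting:
1 = 10 − 3·3
1 = −3·313 + 94·10
1 = 94·323 − 97·313
1 = −97·3220 + 967·323
1 = 967·6763 − 2031·3220
1 = −2031·16746 + 5029·6763
So 1 = (-2031)·16746 + (5029)·6763.

1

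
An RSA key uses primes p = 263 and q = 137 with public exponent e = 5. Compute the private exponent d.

14253

φ(n) = (p−1)(q−1) = 262·136 = 35632.
Need d with 5·d ≡ 1 (mod 35632). Apply the extended Euclidean algorithm:
35632 = 7126*5 + 2
5 = 2*2 + 1
2 = 2*1 + 0
Back-substitute:
1 = 5 − 2·2
1 = −2·35632 + 14253·5
So 5·14253 ≡ 1 (mod 35632), hence d = 14253.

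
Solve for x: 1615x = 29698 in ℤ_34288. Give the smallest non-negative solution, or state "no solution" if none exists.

25262

First find gcd(1615, 34288):
34288 = 21*1615 + 373
1615 = 4*373 + 123
373 = 3*123 + 4
123 = 30*4 + 3
4 = 1*3 + 1
3 = 3*1 + 0
gcd = 1, so a unique solution mod 34288 exists.
Back-substitute for the Bézout coefficients:
1 = 4 − 3
1 = −123 + 31·4
1 = 31·373 − 94·123
1 = −94·1615 + 407·373
1 = 407·34288 − 8641·1615
So 1615·(-8641) ≡ 1 (mod 34288), giving 1615⁻¹ ≡ 25647.
x ≡ 1615⁻¹·29698 ≡ 25647·29698 ≡ 25262 (mod 34288).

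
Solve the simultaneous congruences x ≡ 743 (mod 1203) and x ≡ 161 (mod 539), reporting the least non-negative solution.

Write x = 743 + 1203·k. Then 1203·k ≡ 161 − 743 ≡ 496 (mod 539).
Need 1203⁻¹ mod 539. Extended Euclid on (539, 125):
539 = 4*125 + 39
125 = 3*39 + 8
39 = 4*8 + 7
8 = 1*7 + 1
7 = 7*1 + 0
Back-substitute:
1 = 8 − 7
1 = −39 + 5·8
1 = 5·125 − 16·39
1 = −16·539 + 69·125
1203⁻¹ ≡ 69 (mod 539), so k ≡ 69·496 ≡ 267 (mod 539).
x = 743 + 1203·267 = 321944.

321944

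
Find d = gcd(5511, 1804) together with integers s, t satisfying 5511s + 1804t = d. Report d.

11

Euclidean algorithm:
5511 = 3*1804 + 99
1804 = 18*99 + 22
99 = 4*22 + 11
22 = 2*11 + 0
gcd(5511, 1804) = 11.
Express as a combination:
11 = 99 − 4·22
11 = −4·1804 + 73·99
11 = 73·5511 − 223·1804
So 11 = (73)·5511 + (-223)·1804.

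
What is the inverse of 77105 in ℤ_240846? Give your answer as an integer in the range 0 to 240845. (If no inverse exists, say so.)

57893

Extended Euclidean algorithm:
240846 = 3·77105 + 9531
77105 = 8·9531 + 857
9531 = 11·857 + 104
857 = 8·104 + 25
104 = 4·25 + 4
25 = 6·4 + 1
4 = 4·1 + 0
Since gcd(77105, 240846) = 1, back-substitute to write 1 as a combination:
1 = 25 − 6·4
1 = −6·104 + 25·25
1 = 25·857 − 206·104
1 = −206·9531 + 2291·857
1 = 2291·77105 − 18534·9531
1 = −18534·240846 + 57893·77105
So 77105·57893 ≡ 1 (mod 240846).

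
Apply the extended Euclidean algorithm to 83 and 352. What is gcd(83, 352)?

1

Repeated division:
352 = 4·83 + 20
83 = 4·20 + 3
20 = 6·3 + 2
3 = 1·2 + 1
2 = 2·1 + 0
gcd(83, 352) = 1.
Working backward:
1 = 3 − 2
1 = −20 + 7·3
1 = 7·83 − 29·20
1 = −29·352 + 123·83
So 1 = (-29)·352 + (123)·83.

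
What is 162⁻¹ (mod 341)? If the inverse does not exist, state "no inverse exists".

40

Run Euclid on (341, 162):
341 = 2*162 + 17
162 = 9*17 + 9
17 = 1*9 + 8
9 = 1*8 + 1
8 = 8*1 + 0
Since gcd(162, 341) = 1, back-substitute to write 1 as a combination:
1 = 9 − 8
1 = −17 + 2·9
1 = 2·162 − 19·17
1 = −19·341 + 40·162
So 162·40 ≡ 1 (mod 341).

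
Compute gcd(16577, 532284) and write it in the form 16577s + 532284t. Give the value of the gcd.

Repeated division:
532284 = 32·16577 + 1820
16577 = 9·1820 + 197
1820 = 9·197 + 47
197 = 4·47 + 9
47 = 5·9 + 2
9 = 4·2 + 1
2 = 2·1 + 0
gcd(16577, 532284) = 1.
Express as a combination:
1 = 9 − 4·2
1 = −4·47 + 21·9
1 = 21·197 − 88·47
1 = −88·1820 + 813·197
1 = 813·16577 − 7405·1820
1 = −7405·532284 + 237773·16577
So 1 = (-7405)·532284 + (237773)·16577.

1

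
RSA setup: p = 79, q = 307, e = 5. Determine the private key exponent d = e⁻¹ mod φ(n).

φ(n) = (p−1)(q−1) = 78·306 = 23868.
Need d with 5·d ≡ 1 (mod 23868). Apply the extended Euclidean algorithm:
23868 = 4773×5 + 3
5 = 1×3 + 2
3 = 1×2 + 1
2 = 2×1 + 0
Back-substitute:
1 = 3 − 2
1 = −5 + 2·3
1 = 2·23868 − 9547·5
So 5·(-9547) ≡ 1 (mod 23868), hence d ≡ -9547 ≡ 14321 (mod 23868).

14321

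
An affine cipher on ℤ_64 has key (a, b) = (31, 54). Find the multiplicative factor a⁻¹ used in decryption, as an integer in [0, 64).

31

Apply the Euclidean algorithm to 64 and 31:
64 = 2×31 + 2
31 = 15×2 + 1
2 = 2×1 + 0
gcd = 1, so the inverse exists. Back-substitute:
1 = 31 − 15·2
1 = −15·64 + 31·31
So 31·31 ≡ 1 (mod 64).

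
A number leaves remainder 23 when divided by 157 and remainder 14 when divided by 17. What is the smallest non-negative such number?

337

Write x = 23 + 157·k. Then 157·k ≡ 14 − 23 ≡ 8 (mod 17).
Need 157⁻¹ mod 17. Extended Euclid on (17, 4):
17 = 4*4 + 1
4 = 4*1 + 0
Back-substitute:
1 = 17 − 4·4
157⁻¹ ≡ 13 (mod 17), so k ≡ 13·8 ≡ 2 (mod 17).
x = 23 + 157·2 = 337.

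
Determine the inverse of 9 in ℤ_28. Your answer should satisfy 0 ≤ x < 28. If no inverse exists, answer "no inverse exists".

25

Apply the Euclidean algorithm to 28 and 9:
28 = 3*9 + 1
9 = 9*1 + 0
gcd = 1, so the inverse exists. Back-substitute:
1 = 28 − 3·9
So 9·(-3) ≡ 1 (mod 28), and -3 ≡ 25 (mod 28).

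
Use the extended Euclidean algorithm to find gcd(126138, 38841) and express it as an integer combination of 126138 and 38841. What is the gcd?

3

Repeated division:
126138 = 3·38841 + 9615
38841 = 4·9615 + 381
9615 = 25·381 + 90
381 = 4·90 + 21
90 = 4·21 + 6
21 = 3·6 + 3
6 = 2·3 + 0
gcd(126138, 38841) = 3.
Working backward:
3 = 21 − 3·6
3 = −3·90 + 13·21
3 = 13·381 − 55·90
3 = −55·9615 + 1388·381
3 = 1388·38841 − 5607·9615
3 = −5607·126138 + 18209·38841
So 3 = (-5607)·126138 + (18209)·38841.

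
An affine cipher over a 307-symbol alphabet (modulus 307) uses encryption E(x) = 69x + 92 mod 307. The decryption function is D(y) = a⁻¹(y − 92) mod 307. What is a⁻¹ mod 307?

89

Run Euclid on (307, 69):
307 = 4×69 + 31
69 = 2×31 + 7
31 = 4×7 + 3
7 = 2×3 + 1
3 = 3×1 + 0
gcd = 1, so the inverse exists. Back-substitute:
1 = 7 − 2·3
1 = −2·31 + 9·7
1 = 9·69 − 20·31
1 = −20·307 + 89·69
So 69·89 ≡ 1 (mod 307).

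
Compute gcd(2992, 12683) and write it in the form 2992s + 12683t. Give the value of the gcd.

Euclidean algorithm:
12683 = 4×2992 + 715
2992 = 4×715 + 132
715 = 5×132 + 55
132 = 2×55 + 22
55 = 2×22 + 11
22 = 2×11 + 0
gcd(2992, 12683) = 11.
Back-substituting:
11 = 55 − 2·22
11 = −2·132 + 5·55
11 = 5·715 − 27·132
11 = −27·2992 + 113·715
11 = 113·12683 − 479·2992
So 11 = (113)·12683 + (-479)·2992.

11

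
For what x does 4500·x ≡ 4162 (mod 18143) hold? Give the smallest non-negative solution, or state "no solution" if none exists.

11556

First find gcd(4500, 18143):
18143 = 4*4500 + 143
4500 = 31*143 + 67
143 = 2*67 + 9
67 = 7*9 + 4
9 = 2*4 + 1
4 = 4*1 + 0
gcd = 1, so a unique solution mod 18143 exists.
Back-substitute for the Bézout coefficients:
1 = 9 − 2·4
1 = −2·67 + 15·9
1 = 15·143 − 32·67
1 = −32·4500 + 1007·143
1 = 1007·18143 − 4060·4500
So 4500·(-4060) ≡ 1 (mod 18143), giving 4500⁻¹ ≡ 14083.
x ≡ 4500⁻¹·4162 ≡ 14083·4162 ≡ 11556 (mod 18143).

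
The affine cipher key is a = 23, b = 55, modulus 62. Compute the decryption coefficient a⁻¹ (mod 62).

27

Extended Euclidean algorithm:
62 = 2*23 + 16
23 = 1*16 + 7
16 = 2*7 + 2
7 = 3*2 + 1
2 = 2*1 + 0
The gcd is 1. Working backward:
1 = 7 − 3·2
1 = −3·16 + 7·7
1 = 7·23 − 10·16
1 = −10·62 + 27·23
So 23·27 ≡ 1 (mod 62).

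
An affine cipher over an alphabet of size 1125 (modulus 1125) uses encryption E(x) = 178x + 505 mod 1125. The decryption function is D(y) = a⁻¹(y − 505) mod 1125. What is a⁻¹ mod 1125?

Apply the Euclidean algorithm to 1125 and 178:
1125 = 6×178 + 57
178 = 3×57 + 7
57 = 8×7 + 1
7 = 7×1 + 0
gcd = 1, so the inverse exists. Back-substitute:
1 = 57 − 8·7
1 = −8·178 + 25·57
1 = 25·1125 − 158·178
So 178·(-158) ≡ 1 (mod 1125), and -158 ≡ 967 (mod 1125).

967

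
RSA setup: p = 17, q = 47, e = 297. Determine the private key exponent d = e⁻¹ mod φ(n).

57

φ(n) = (p−1)(q−1) = 16·46 = 736.
Need d with 297·d ≡ 1 (mod 736). Apply the extended Euclidean algorithm:
736 = 2·297 + 142
297 = 2·142 + 13
142 = 10·13 + 12
13 = 1·12 + 1
12 = 12·1 + 0
Back-substitute:
1 = 13 − 12
1 = −142 + 11·13
1 = 11·297 − 23·142
1 = −23·736 + 57·297
So 297·57 ≡ 1 (mod 736), hence d = 57.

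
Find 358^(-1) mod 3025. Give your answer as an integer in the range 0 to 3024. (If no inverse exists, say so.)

1597

Run Euclid on (3025, 358):
3025 = 8×358 + 161
358 = 2×161 + 36
161 = 4×36 + 17
36 = 2×17 + 2
17 = 8×2 + 1
2 = 2×1 + 0
gcd = 1, so the inverse exists. Back-substitute:
1 = 17 − 8·2
1 = −8·36 + 17·17
1 = 17·161 − 76·36
1 = −76·358 + 169·161
1 = 169·3025 − 1428·358
Thus 358·(-1428) ≡ 1 (mod 3025); reducing, -1428 mod 3025 = 1597.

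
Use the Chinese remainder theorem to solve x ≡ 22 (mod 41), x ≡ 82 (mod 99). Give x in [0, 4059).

2359

Write x = 22 + 41·k. Then 41·k ≡ 82 − 22 ≡ 60 (mod 99).
Need 41⁻¹ mod 99. Extended Euclid on (99, 41):
99 = 2×41 + 17
41 = 2×17 + 7
17 = 2×7 + 3
7 = 2×3 + 1
3 = 3×1 + 0
Back-substitute:
1 = 7 − 2·3
1 = −2·17 + 5·7
1 = 5·41 − 12·17
1 = −12·99 + 29·41
41⁻¹ ≡ 29 (mod 99), so k ≡ 29·60 ≡ 57 (mod 99).
x = 22 + 41·57 = 2359.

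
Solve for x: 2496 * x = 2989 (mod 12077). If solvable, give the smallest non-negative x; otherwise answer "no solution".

gcd(2496, 12077):
12077 = 4·2496 + 2093
2496 = 1·2093 + 403
2093 = 5·403 + 78
403 = 5·78 + 13
78 = 6·13 + 0
gcd = 13, but 13 ∤ 2989, so the congruence has no solution.

no solution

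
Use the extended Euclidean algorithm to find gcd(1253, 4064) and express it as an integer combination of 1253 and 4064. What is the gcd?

Euclidean algorithm:
4064 = 3×1253 + 305
1253 = 4×305 + 33
305 = 9×33 + 8
33 = 4×8 + 1
8 = 8×1 + 0
gcd(1253, 4064) = 1.
Back-substituting:
1 = 33 − 4·8
1 = −4·305 + 37·33
1 = 37·1253 − 152·305
1 = −152·4064 + 493·1253
So 1 = (-152)·4064 + (493)·1253.

1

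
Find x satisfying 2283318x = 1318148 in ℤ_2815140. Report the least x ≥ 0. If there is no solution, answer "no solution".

gcd(2283318, 2815140):
2815140 = 1×2283318 + 531822
2283318 = 4×531822 + 156030
531822 = 3×156030 + 63732
156030 = 2×63732 + 28566
63732 = 2×28566 + 6600
28566 = 4×6600 + 2166
6600 = 3×2166 + 102
2166 = 21×102 + 24
102 = 4×24 + 6
24 = 4×6 + 0
gcd = 6, but 6 ∤ 1318148, so the congruence has no solution.

no solution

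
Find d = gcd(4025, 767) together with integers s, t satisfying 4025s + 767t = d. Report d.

1

Apply Euclid's algorithm to 4025 and 767:
4025 = 5·767 + 190
767 = 4·190 + 7
190 = 27·7 + 1
7 = 7·1 + 0
gcd(4025, 767) = 1.
Back-substituting:
1 = 190 − 27·7
1 = −27·767 + 109·190
1 = 109·4025 − 572·767
So 1 = (109)·4025 + (-572)·767.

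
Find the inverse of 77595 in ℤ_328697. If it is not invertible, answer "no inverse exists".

103919

Run Euclid on (328697, 77595):
328697 = 4×77595 + 18317
77595 = 4×18317 + 4327
18317 = 4×4327 + 1009
4327 = 4×1009 + 291
1009 = 3×291 + 136
291 = 2×136 + 19
136 = 7×19 + 3
19 = 6×3 + 1
3 = 3×1 + 0
The gcd is 1. Working backward:
1 = 19 − 6·3
1 = −6·136 + 43·19
1 = 43·291 − 92·136
1 = −92·1009 + 319·291
1 = 319·4327 − 1368·1009
1 = −1368·18317 + 5791·4327
1 = 5791·77595 − 24532·18317
1 = −24532·328697 + 103919·77595
So 77595·103919 ≡ 1 (mod 328697).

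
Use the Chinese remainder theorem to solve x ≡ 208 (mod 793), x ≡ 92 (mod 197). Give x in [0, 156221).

Write x = 208 + 793·k. Then 793·k ≡ 92 − 208 ≡ 81 (mod 197).
Need 793⁻¹ mod 197. Extended Euclid on (197, 5):
197 = 39·5 + 2
5 = 2·2 + 1
2 = 2·1 + 0
Back-substitute:
1 = 5 − 2·2
1 = −2·197 + 79·5
793⁻¹ ≡ 79 (mod 197), so k ≡ 79·81 ≡ 95 (mod 197).
x = 208 + 793·95 = 75543.

75543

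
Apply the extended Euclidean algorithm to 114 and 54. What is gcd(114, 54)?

Repeated division:
114 = 2*54 + 6
54 = 9*6 + 0
gcd(114, 54) = 6.
Express as a combination:
6 = 114 − 2·54
So 6 = (1)·114 + (-2)·54.

6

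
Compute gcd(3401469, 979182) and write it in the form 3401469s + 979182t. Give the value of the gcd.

9

Repeated division:
3401469 = 3*979182 + 463923
979182 = 2*463923 + 51336
463923 = 9*51336 + 1899
51336 = 27*1899 + 63
1899 = 30*63 + 9
63 = 7*9 + 0
gcd(3401469, 979182) = 9.
Working backward:
9 = 1899 − 30·63
9 = −30·51336 + 811·1899
9 = 811·463923 − 7329·51336
9 = −7329·979182 + 15469·463923
9 = 15469·3401469 − 53736·979182
So 9 = (15469)·3401469 + (-53736)·979182.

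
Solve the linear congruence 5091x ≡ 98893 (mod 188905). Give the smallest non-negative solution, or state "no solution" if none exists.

131893

First find gcd(5091, 188905):
188905 = 37·5091 + 538
5091 = 9·538 + 249
538 = 2·249 + 40
249 = 6·40 + 9
40 = 4·9 + 4
9 = 2·4 + 1
4 = 4·1 + 0
gcd = 1, so a unique solution mod 188905 exists.
Back-substitute for the Bézout coefficients:
1 = 9 − 2·4
1 = −2·40 + 9·9
1 = 9·249 − 56·40
1 = −56·538 + 121·249
1 = 121·5091 − 1145·538
1 = −1145·188905 + 42486·5091
So 5091·(42486) ≡ 1 (mod 188905), giving 5091⁻¹ ≡ 42486.
x ≡ 5091⁻¹·98893 ≡ 42486·98893 ≡ 131893 (mod 188905).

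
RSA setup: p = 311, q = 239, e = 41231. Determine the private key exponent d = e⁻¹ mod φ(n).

φ(n) = (p−1)(q−1) = 310·238 = 73780.
Need d with 41231·d ≡ 1 (mod 73780). Apply the extended Euclidean algorithm:
73780 = 1*41231 + 32549
41231 = 1*32549 + 8682
32549 = 3*8682 + 6503
8682 = 1*6503 + 2179
6503 = 2*2179 + 2145
2179 = 1*2145 + 34
2145 = 63*34 + 3
34 = 11*3 + 1
3 = 3*1 + 0
Back-substitute:
1 = 34 − 11·3
1 = −11·2145 + 694·34
1 = 694·2179 − 705·2145
1 = −705·6503 + 2104·2179
1 = 2104·8682 − 2809·6503
1 = −2809·32549 + 10531·8682
1 = 10531·41231 − 13340·32549
1 = −13340·73780 + 23871·41231
So 41231·23871 ≡ 1 (mod 73780), hence d = 23871.

23871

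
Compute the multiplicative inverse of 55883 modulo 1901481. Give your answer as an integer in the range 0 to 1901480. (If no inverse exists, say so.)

Run Euclid on (1901481, 55883):
1901481 = 34*55883 + 1459
55883 = 38*1459 + 441
1459 = 3*441 + 136
441 = 3*136 + 33
136 = 4*33 + 4
33 = 8*4 + 1
4 = 4*1 + 0
The gcd is 1. Working backward:
1 = 33 − 8·4
1 = −8·136 + 33·33
1 = 33·441 − 107·136
1 = −107·1459 + 354·441
1 = 354·55883 − 13559·1459
1 = −13559·1901481 + 461360·55883
So 55883·461360 ≡ 1 (mod 1901481).

461360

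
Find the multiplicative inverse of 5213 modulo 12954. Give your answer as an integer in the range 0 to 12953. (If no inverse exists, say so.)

gcd(12954, 5213) by repeated division:
12954 = 2*5213 + 2528
5213 = 2*2528 + 157
2528 = 16*157 + 16
157 = 9*16 + 13
16 = 1*13 + 3
13 = 4*3 + 1
3 = 3*1 + 0
The gcd is 1. Working backward:
1 = 13 − 4·3
1 = −4·16 + 5·13
1 = 5·157 − 49·16
1 = −49·2528 + 789·157
1 = 789·5213 − 1627·2528
1 = −1627·12954 + 4043·5213
So 5213·4043 ≡ 1 (mod 12954).

4043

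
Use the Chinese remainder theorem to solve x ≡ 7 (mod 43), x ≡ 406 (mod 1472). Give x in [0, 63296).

Write x = 7 + 43·k. Then 43·k ≡ 406 − 7 ≡ 399 (mod 1472).
Need 43⁻¹ mod 1472. Extended Euclid on (1472, 43):
1472 = 34*43 + 10
43 = 4*10 + 3
10 = 3*3 + 1
3 = 3*1 + 0
Back-substitute:
1 = 10 − 3·3
1 = −3·43 + 13·10
1 = 13·1472 − 445·43
43⁻¹ ≡ 1027 (mod 1472), so k ≡ 1027·399 ≡ 557 (mod 1472).
x = 7 + 43·557 = 23958.

23958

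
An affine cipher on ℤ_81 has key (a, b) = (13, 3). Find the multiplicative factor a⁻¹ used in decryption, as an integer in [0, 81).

25

Apply the Euclidean algorithm to 81 and 13:
81 = 6*13 + 3
13 = 4*3 + 1
3 = 3*1 + 0
Since gcd(13, 81) = 1, back-substitute to write 1 as a combination:
1 = 13 − 4·3
1 = −4·81 + 25·13
So 13·25 ≡ 1 (mod 81).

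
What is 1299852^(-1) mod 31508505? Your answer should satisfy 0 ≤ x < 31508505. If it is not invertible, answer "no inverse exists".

no inverse exists

Compute gcd(1299852, 31508505):
31508505 = 24·1299852 + 312057
1299852 = 4·312057 + 51624
312057 = 6·51624 + 2313
51624 = 22·2313 + 738
2313 = 3·738 + 99
738 = 7·99 + 45
99 = 2·45 + 9
45 = 5·9 + 0
Since gcd = 9 > 1, 1299852 is not a unit mod 31508505.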